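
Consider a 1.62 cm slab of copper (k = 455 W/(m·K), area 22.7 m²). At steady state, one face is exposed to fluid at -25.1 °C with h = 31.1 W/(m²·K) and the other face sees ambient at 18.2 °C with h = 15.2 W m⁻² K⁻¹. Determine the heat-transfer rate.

Q = 10.0 kW

Treat each layer as a resistance in series:
  R_conv,in = 1/(hA) = 1/(31.1·22.7) = 0.001416 K/W
  R_copper = L/(kA) = 0.0162/(455·22.7) = 1.568×10^-6 K/W
  R_conv,out = 1/(hA) = 1/(15.2·22.7) = 0.002898 K/W
ΣR = 0.001416 + 1.568×10^-6 + 0.002898 = 0.004316 K/W
Q = ΔT/ΣR = (-25.1 °C − 18.2 °C)/0.004316 = -10000 W
(Negative Q ⇒ heat flows inward; heat gain = 10000 W.)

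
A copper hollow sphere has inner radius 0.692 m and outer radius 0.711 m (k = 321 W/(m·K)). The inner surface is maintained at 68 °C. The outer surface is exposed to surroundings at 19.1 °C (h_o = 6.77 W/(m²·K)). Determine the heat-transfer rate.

Q = 2.10 kW

Resistance network (inner→outer):
  R_copper = (1/0.692 − 1/0.711)/(4πk) = 0.03862/(4π·321) = 9.573×10^-6 K/W
  R_conv,out = 1/(4πr²h) = 1/(4π·0.711²·6.77) = 0.02325 K/W
ΣR = 9.573×10^-6 + 0.02325 = 0.02326 K/W
Q = ΔT/ΣR = (68 °C − 19.1 °C)/0.02326 = 2100 W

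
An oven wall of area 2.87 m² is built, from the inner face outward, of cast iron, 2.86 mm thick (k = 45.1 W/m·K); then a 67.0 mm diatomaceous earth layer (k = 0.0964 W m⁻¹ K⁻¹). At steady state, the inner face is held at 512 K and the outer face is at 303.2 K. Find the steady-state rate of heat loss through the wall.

Q = 862 W

Resistance network (inner→outer):
  R_cast iron = L/(kA) = 0.00286/(45.1·2.87) = 2.210×10^-5 K/W
  R_diatomaceous earth = L/(kA) = 0.0670/(0.0964·2.87) = 0.2422 K/W
ΣR = 2.210×10^-5 + 0.2422 = 0.2422 K/W
Q = ΔT/ΣR = (512 K − 303.2 K)/0.2422 = 862 W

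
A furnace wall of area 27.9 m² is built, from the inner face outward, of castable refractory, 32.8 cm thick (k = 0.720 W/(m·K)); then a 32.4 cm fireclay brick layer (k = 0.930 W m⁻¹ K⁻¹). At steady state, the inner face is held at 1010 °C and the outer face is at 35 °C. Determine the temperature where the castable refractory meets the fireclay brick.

T = 458 °C

Series thermal resistances, inner to outer:
  R_castable refractory = L/(kA) = 0.328/(0.720·27.9) = 0.01633 K/W
  R_fireclay brick = L/(kA) = 0.324/(0.930·27.9) = 0.01249 K/W
ΣR = 0.01633 + 0.01249 = 0.02882 K/W
Q = ΔT/ΣR = (1010 °C − 35 °C)/0.02882 = 33830 W
From the inner boundary to the castable refractory/fireclay brick interface, ΣR_partial = 0.01633 K/W.
T_interface = T_in − Q·ΣR_partial = 1010 °C − (33830)(0.01633) = 458 °C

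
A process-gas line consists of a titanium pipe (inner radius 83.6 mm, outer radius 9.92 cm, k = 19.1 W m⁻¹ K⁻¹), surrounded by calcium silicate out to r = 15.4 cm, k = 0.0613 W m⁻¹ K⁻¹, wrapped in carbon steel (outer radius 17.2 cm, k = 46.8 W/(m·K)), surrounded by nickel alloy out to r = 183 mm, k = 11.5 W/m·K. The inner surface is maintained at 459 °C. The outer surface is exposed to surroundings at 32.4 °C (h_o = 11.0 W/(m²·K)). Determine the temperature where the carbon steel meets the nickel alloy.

Resistance network (inner→outer):
  R'_titanium = ln(0.0992/0.0836)/(2πk) = 0.1711/(2π·19.1) = 0.001426 m·K/W
  R'_calcium silicate = ln(0.154/0.0992)/(2πk) = 0.4398/(2π·0.0613) = 1.142 m·K/W
  R'_carbon steel = ln(0.172/0.154)/(2πk) = 0.1105/(2π·46.8) = 3.759×10^-4 m·K/W
  R'_nickel alloy = ln(0.183/0.172)/(2πk) = 0.06199/(2π·11.5) = 8.579×10^-4 m·K/W
  R'_conv,out = 1/(2πr h) = 1/(2π·0.183·11.0) = 0.07906 m·K/W
ΣR = 0.001426 + 1.142 + 3.759×10^-4 + 8.579×10^-4 + 0.07906 = 1.224 m·K/W
Q' = ΔT/ΣR = (459 °C − 32.4 °C)/1.224 = 348.5 W/m
From the inner boundary to the carbon steel/nickel alloy interface, ΣR_partial = 1.144 m·K/W.
T_interface = T_in − Q'·ΣR_partial = 459 °C − (348.5)(1.144) = 60.3 °C

T = 60.3 °C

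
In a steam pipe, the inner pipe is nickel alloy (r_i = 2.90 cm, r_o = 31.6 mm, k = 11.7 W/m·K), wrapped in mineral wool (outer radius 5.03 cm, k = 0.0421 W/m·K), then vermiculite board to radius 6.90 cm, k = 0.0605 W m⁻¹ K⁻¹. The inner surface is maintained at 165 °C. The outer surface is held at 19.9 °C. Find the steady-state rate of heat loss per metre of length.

Q' = 56.0 W/m

Treat each layer as a resistance in series:
  R'_nickel alloy = ln(0.0316/0.0290)/(2πk) = 0.08586/(2π·11.7) = 0.001168 m·K/W
  R'_mineral wool = ln(0.0503/0.0316)/(2πk) = 0.4648/(2π·0.0421) = 1.757 m·K/W
  R'_vermiculite board = ln(0.0690/0.0503)/(2πk) = 0.3161/(2π·0.0605) = 0.8316 m·K/W
ΣR = 0.001168 + 1.757 + 0.8316 = 2.590 m·K/W
Q' = ΔT/ΣR = (165 °C − 19.9 °C)/2.590 = 56.0 W/m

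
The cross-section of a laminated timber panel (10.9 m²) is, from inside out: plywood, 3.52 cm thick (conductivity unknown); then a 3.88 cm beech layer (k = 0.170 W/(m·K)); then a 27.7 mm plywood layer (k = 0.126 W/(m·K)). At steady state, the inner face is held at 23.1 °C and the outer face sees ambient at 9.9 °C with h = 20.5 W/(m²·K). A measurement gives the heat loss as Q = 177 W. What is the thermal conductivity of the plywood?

k = 0.111 W/m·K

ΣR = ΔT/Q = |23.1 − 9.9|/177 = 0.07458 K/W
Known resistances:
  R_beech = L/(kA) = 0.0388/(0.170·10.9) = 0.02094 K/W
  R_plywood = L/(kA) = 0.0277/(0.126·10.9) = 0.02017 K/W
  R_conv,out = 1/(hA) = 1/(20.5·10.9) = 0.004475 K/W
R_plywood = ΣR − ΣR_known = 0.07458 − 0.04559 = 0.02899 K/W
L/(kA) = 0.02899 ⇒ k = 0.0352/(0.02899·10.9) = 0.111 W/m·K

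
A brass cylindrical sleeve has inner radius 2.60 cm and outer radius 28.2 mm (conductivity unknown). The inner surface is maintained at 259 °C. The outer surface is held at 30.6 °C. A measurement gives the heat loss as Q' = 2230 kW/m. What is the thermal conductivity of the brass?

k = 126 W/m·K

ΣR = ΔT/Q' = |259 − 30.6|/2.23×10^6 = 1.024×10^-4 m·K/W
ln(r₂/r₁)/(2πk) = 1.024×10^-4 ⇒ k = 0.08123/(2π·1.024×10^-4) = 126 W/m·K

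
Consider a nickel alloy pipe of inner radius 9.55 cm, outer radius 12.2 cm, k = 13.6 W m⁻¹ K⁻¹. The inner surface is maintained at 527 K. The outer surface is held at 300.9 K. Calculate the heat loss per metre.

Q' = 78.9 kW/m

Q' = 2πk·ΔT/ln(r₂/r₁) = 2π × 13.6 × 226.1 / ln(0.122/0.0955) = 78900 W/m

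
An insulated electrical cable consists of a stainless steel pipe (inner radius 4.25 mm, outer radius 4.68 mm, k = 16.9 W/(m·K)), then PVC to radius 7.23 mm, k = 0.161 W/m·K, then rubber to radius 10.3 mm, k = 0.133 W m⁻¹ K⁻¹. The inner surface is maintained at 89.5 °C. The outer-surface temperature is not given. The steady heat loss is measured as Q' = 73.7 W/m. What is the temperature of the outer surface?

T_out = 26.5 °C

Series resistances:
  R'_stainless steel = ln(0.00468/0.00425)/(2πk) = 0.09638/(2π·16.9) = 9.076×10^-4 m·K/W
  R'_PVC = ln(0.00723/0.00468)/(2πk) = 0.4349/(2π·0.161) = 0.4300 m·K/W
  R'_rubber = ln(0.0103/0.00723)/(2πk) = 0.3539/(2π·0.133) = 0.4235 m·K/W
ΣR = 0.8544 m·K/W
ΔT = Q'·ΣR = 73.7 × 0.8544 = 62.97 K
Heat flows outward, so T_out = T_in − ΔT = 89.5 − 62.97 = 26.5 °C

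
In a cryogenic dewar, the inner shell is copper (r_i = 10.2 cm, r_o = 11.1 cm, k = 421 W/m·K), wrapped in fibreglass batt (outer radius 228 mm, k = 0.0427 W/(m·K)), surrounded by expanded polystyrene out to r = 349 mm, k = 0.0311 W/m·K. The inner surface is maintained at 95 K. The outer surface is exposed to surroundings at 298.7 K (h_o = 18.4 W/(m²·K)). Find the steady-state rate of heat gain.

Treat each layer as a resistance in series:
  R_copper = (1/0.102 − 1/0.111)/(4πk) = 0.7949/(4π·421) = 1.503×10^-4 K/W
  R_fibreglass batt = (1/0.111 − 1/0.228)/(4πk) = 4.623/(4π·0.0427) = 8.616 K/W
  R_expanded polystyrene = (1/0.228 − 1/0.349)/(4πk) = 1.521/(4π·0.0311) = 3.891 K/W
  R_conv,out = 1/(4πr²h) = 1/(4π·0.349²·18.4) = 0.03551 K/W
ΣR = 1.503×10^-4 + 8.616 + 3.891 + 0.03551 = 12.54 K/W
Q = ΔT/ΣR = (95 K − 298.7 K)/12.54 = -16.2 W
(Negative Q ⇒ heat flows inward; heat gain = 16.2 W.)

Q = 16.2 W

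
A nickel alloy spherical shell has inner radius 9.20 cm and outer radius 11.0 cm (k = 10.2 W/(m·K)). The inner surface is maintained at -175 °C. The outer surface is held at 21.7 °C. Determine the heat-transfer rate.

Q = 4πk·ΔT/(1/r₁ − 1/r₂) = 4π × 10.2 × 196.7 / (1/0.0920 − 1/0.110) = 14200 W

Q = 14.2 kW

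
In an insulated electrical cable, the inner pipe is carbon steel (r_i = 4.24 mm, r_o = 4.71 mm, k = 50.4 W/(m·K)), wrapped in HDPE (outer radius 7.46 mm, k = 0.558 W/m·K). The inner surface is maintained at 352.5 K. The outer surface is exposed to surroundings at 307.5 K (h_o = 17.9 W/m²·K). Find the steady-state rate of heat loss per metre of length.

Treat each layer as a resistance in series:
  R'_carbon steel = ln(0.00471/0.00424)/(2πk) = 0.1051/(2π·50.4) = 3.320×10^-4 m·K/W
  R'_HDPE = ln(0.00746/0.00471)/(2πk) = 0.4599/(2π·0.558) = 0.1312 m·K/W
  R'_conv,out = 1/(2πr h) = 1/(2π·0.00746·17.9) = 1.192 m·K/W
ΣR = 3.320×10^-4 + 0.1312 + 1.192 = 1.324 m·K/W
Q' = ΔT/ΣR = (352.5 K − 307.5 K)/1.324 = 34.0 W/m

Q' = 34.0 W/m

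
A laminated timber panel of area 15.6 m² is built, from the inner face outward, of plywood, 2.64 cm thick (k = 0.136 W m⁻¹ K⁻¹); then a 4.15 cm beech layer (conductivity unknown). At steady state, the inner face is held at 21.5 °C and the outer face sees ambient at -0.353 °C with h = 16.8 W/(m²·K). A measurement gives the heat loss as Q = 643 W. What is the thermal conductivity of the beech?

k = 0.150 W/m·K

ΣR = ΔT/Q = |21.5 − -0.353|/643 = 0.03399 K/W
Known resistances:
  R_plywood = L/(kA) = 0.0264/(0.136·15.6) = 0.01244 K/W
  R_conv,out = 1/(hA) = 1/(16.8·15.6) = 0.003816 K/W
R_beech = ΣR − ΣR_known = 0.03399 − 0.01626 = 0.01773 K/W
L/(kA) = 0.01773 ⇒ k = 0.0415/(0.01773·15.6) = 0.150 W/m·K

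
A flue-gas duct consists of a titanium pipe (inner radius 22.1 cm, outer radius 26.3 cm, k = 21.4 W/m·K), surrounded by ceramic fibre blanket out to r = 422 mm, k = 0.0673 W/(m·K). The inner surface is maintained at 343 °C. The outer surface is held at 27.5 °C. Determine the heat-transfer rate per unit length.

Resistance network (inner→outer):
  R'_titanium = ln(0.263/0.221)/(2πk) = 0.1740/(2π·21.4) = 0.001294 m·K/W
  R'_ceramic fibre blanket = ln(0.422/0.263)/(2πk) = 0.4729/(2π·0.0673) = 1.118 m·K/W
ΣR = 0.001294 + 1.118 = 1.119 m·K/W
Q' = ΔT/ΣR = (343 °C − 27.5 °C)/1.119 = 282 W/m

Q' = 282 W/m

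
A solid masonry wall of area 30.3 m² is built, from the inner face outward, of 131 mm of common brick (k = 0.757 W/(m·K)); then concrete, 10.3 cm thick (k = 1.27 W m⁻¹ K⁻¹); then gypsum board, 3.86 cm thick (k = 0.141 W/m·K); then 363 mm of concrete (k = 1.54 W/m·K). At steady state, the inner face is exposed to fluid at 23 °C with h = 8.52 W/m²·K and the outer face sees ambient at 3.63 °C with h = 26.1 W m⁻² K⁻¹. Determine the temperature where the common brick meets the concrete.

Resistance network (inner→outer):
  R_conv,in = 1/(hA) = 1/(8.52·30.3) = 0.003874 K/W
  R_common brick = L/(kA) = 0.131/(0.757·30.3) = 0.005711 K/W
  R_concrete = L/(kA) = 0.103/(1.27·30.3) = 0.002677 K/W
  R_gypsum board = L/(kA) = 0.0386/(0.141·30.3) = 0.009035 K/W
  R_concrete = L/(kA) = 0.363/(1.54·30.3) = 0.007779 K/W
  R_conv,out = 1/(hA) = 1/(26.1·30.3) = 0.001264 K/W
ΣR = 0.003874 + 0.005711 + 0.002677 + 0.009035 + 0.007779 + 0.001264 = 0.03034 K/W
Q = ΔT/ΣR = (23 °C − 3.63 °C)/0.03034 = 638.4 W
From the inner boundary to the common brick/concrete interface, ΣR_partial = 0.009585 K/W.
T_interface = T_in − Q·ΣR_partial = 23 °C − (638.4)(0.009585) = 16.9 °C

T = 16.9 °C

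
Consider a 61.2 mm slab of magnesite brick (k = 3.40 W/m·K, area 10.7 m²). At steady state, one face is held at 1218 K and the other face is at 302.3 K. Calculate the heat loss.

Q = kA·ΔT/L = 3.40 × 10.7 × |1218 K − 302.3 K| / 0.0612 = 5.44×10^5 W

Q = 544 kW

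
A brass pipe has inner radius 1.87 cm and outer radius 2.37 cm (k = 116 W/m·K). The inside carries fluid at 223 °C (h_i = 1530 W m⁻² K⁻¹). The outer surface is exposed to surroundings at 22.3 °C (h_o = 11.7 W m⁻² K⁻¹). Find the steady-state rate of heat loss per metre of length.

Treat each layer as a resistance in series:
  R'_conv,in = 1/(2πr h) = 1/(2π·0.0187·1530) = 0.005563 m·K/W
  R'_brass = ln(0.0237/0.0187)/(2πk) = 0.2370/(2π·116) = 3.251×10^-4 m·K/W
  R'_conv,out = 1/(2πr h) = 1/(2π·0.0237·11.7) = 0.5740 m·K/W
ΣR = 0.005563 + 3.251×10^-4 + 0.5740 = 0.5799 m·K/W
Q' = ΔT/ΣR = (223 °C − 22.3 °C)/0.5799 = 346 W/m

Q' = 346 W/m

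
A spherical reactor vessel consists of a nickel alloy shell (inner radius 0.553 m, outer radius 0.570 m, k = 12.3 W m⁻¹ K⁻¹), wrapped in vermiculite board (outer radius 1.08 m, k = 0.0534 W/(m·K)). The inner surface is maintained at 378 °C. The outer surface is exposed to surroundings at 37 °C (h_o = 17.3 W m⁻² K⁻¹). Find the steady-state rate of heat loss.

Q = 275 W

Resistance network (inner→outer):
  R_nickel alloy = (1/0.553 − 1/0.570)/(4πk) = 0.05393/(4π·12.3) = 3.489×10^-4 K/W
  R_vermiculite board = (1/0.570 − 1/1.08)/(4πk) = 0.8285/(4π·0.0534) = 1.235 K/W
  R_conv,out = 1/(4πr²h) = 1/(4π·1.08²·17.3) = 0.003944 K/W
ΣR = 3.489×10^-4 + 1.235 + 0.003944 = 1.239 K/W
Q = ΔT/ΣR = (378 °C − 37 °C)/1.239 = 275 W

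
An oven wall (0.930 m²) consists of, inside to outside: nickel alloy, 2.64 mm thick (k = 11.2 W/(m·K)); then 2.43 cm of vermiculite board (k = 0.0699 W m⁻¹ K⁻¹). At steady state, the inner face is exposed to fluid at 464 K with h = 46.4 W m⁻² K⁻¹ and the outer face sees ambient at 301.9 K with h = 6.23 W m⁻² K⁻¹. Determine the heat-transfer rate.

Series thermal resistances, inner to outer:
  R_conv,in = 1/(hA) = 1/(46.4·0.930) = 0.02317 K/W
  R_nickel alloy = L/(kA) = 0.00264/(11.2·0.930) = 2.535×10^-4 K/W
  R_vermiculite board = L/(kA) = 0.0243/(0.0699·0.930) = 0.3738 K/W
  R_conv,out = 1/(hA) = 1/(6.23·0.930) = 0.1726 K/W
ΣR = 0.02317 + 2.535×10^-4 + 0.3738 + 0.1726 = 0.5698 K/W
Q = ΔT/ΣR = (464 K − 301.9 K)/0.5698 = 284 W

Q = 284 W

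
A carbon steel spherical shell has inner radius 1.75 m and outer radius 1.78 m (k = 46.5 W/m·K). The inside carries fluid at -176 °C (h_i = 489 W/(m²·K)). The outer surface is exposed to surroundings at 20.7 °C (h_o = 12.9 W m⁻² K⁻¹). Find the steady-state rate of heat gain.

Series thermal resistances, inner to outer:
  R_conv,in = 1/(4πr²h) = 1/(4π·1.75²·489) = 5.314×10^-5 K/W
  R_carbon steel = (1/1.75 − 1/1.78)/(4πk) = 0.009631/(4π·46.5) = 1.648×10^-5 K/W
  R_conv,out = 1/(4πr²h) = 1/(4π·1.78²·12.9) = 0.001947 K/W
ΣR = 5.314×10^-5 + 1.648×10^-5 + 0.001947 = 0.002017 K/W
Q = ΔT/ΣR = (-176 °C − 20.7 °C)/0.002017 = -97500 W
(Negative Q ⇒ heat flows inward; heat gain = 97500 W.)

Q = 97.5 kW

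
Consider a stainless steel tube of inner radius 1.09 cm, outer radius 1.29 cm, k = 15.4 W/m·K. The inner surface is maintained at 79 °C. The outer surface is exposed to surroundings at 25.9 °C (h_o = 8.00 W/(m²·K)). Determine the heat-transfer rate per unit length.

Q' = 34.4 W/m

Series thermal resistances, inner to outer:
  R'_stainless steel = ln(0.0129/0.0109)/(2πk) = 0.1685/(2π·15.4) = 0.001741 m·K/W
  R'_conv,out = 1/(2πr h) = 1/(2π·0.0129·8.00) = 1.542 m·K/W
ΣR = 0.001741 + 1.542 = 1.544 m·K/W
Q' = ΔT/ΣR = (79 °C − 25.9 °C)/1.544 = 34.4 W/m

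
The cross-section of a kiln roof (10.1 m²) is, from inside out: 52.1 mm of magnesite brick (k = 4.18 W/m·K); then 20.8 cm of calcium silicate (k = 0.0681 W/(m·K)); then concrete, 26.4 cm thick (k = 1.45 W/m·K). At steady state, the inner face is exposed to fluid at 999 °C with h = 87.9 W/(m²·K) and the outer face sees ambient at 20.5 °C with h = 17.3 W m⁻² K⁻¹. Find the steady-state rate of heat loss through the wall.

Treat each layer as a resistance in series:
  R_conv,in = 1/(hA) = 1/(87.9·10.1) = 0.001126 K/W
  R_magnesite brick = L/(kA) = 0.0521/(4.18·10.1) = 0.001234 K/W
  R_calcium silicate = L/(kA) = 0.208/(0.0681·10.1) = 0.3024 K/W
  R_concrete = L/(kA) = 0.264/(1.45·10.1) = 0.01803 K/W
  R_conv,out = 1/(hA) = 1/(17.3·10.1) = 0.005723 K/W
ΣR = 0.001126 + 0.001234 + 0.3024 + 0.01803 + 0.005723 = 0.3285 K/W
Q = ΔT/ΣR = (999 °C − 20.5 °C)/0.3285 = 2980 W

Q = 2.98 kW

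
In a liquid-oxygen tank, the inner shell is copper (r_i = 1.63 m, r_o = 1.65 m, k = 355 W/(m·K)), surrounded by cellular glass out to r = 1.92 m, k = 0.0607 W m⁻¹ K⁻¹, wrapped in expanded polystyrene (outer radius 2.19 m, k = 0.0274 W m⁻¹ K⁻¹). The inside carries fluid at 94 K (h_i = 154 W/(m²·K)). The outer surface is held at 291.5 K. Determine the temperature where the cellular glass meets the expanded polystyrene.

T = 168 K

Treat each layer as a resistance in series:
  R_conv,in = 1/(4πr²h) = 1/(4π·1.63²·154) = 1.945×10^-4 K/W
  R_copper = (1/1.63 − 1/1.65)/(4πk) = 0.007436/(4π·355) = 1.667×10^-6 K/W
  R_cellular glass = (1/1.65 − 1/1.92)/(4πk) = 0.08523/(4π·0.0607) = 0.1117 K/W
  R_expanded polystyrene = (1/1.92 − 1/2.19)/(4πk) = 0.06421/(4π·0.0274) = 0.1865 K/W
ΣR = 1.945×10^-4 + 1.667×10^-6 + 0.1117 + 0.1865 = 0.2984 K/W
Q = ΔT/ΣR = (94 K − 291.5 K)/0.2984 = -661.9 W
From the inner boundary to the cellular glass/expanded polystyrene interface, ΣR_partial = 0.1119 K/W.
T_interface = T_in − Q·ΣR_partial = 94 K − (-661.9)(0.1119) = 168 K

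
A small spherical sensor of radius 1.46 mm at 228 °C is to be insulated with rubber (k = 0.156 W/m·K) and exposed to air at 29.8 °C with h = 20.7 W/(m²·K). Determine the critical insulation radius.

r_cr = 1.51 cm

For a sphere, r_cr = 2k_ins/h = 2·0.156/20.7 = 0.0151 m = 1.51 cm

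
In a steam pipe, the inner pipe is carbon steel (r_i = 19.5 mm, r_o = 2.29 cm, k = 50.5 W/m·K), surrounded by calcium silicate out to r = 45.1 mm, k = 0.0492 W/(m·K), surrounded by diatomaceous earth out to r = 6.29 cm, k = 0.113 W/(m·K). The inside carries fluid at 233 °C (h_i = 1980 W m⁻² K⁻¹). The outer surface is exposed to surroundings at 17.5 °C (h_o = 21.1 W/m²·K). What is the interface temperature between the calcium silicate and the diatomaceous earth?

T = 63.0 °C

Treat each layer as a resistance in series:
  R'_conv,in = 1/(2πr h) = 1/(2π·0.0195·1980) = 0.004122 m·K/W
  R'_carbon steel = ln(0.0229/0.0195)/(2πk) = 0.1607/(2π·50.5) = 5.065×10^-4 m·K/W
  R'_calcium silicate = ln(0.0451/0.0229)/(2πk) = 0.6777/(2π·0.0492) = 2.192 m·K/W
  R'_diatomaceous earth = ln(0.0629/0.0451)/(2πk) = 0.3327/(2π·0.113) = 0.4685 m·K/W
  R'_conv,out = 1/(2πr h) = 1/(2π·0.0629·21.1) = 0.1199 m·K/W
ΣR = 0.004122 + 5.065×10^-4 + 2.192 + 0.4685 + 0.1199 = 2.785 m·K/W
Q' = ΔT/ΣR = (233 °C − 17.5 °C)/2.785 = 77.38 W/m
From the inner boundary to the calcium silicate/diatomaceous earth interface, ΣR_partial = 2.197 m·K/W.
T_interface = T_in − Q'·ΣR_partial = 233 °C − (77.38)(2.197) = 63.0 °C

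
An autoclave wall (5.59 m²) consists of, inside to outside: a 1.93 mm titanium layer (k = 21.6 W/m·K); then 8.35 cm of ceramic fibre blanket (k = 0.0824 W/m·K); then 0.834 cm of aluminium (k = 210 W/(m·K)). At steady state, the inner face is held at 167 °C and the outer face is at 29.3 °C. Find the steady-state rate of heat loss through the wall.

Treat each layer as a resistance in series:
  R_titanium = L/(kA) = 0.00193/(21.6·5.59) = 1.598×10^-5 K/W
  R_ceramic fibre blanket = L/(kA) = 0.0835/(0.0824·5.59) = 0.1813 K/W
  R_aluminium = L/(kA) = 0.00834/(210·5.59) = 7.105×10^-6 K/W
ΣR = 1.598×10^-5 + 0.1813 + 7.105×10^-6 = 0.1813 K/W
Q = ΔT/ΣR = (167 °C − 29.3 °C)/0.1813 = 760 W

Q = 760 W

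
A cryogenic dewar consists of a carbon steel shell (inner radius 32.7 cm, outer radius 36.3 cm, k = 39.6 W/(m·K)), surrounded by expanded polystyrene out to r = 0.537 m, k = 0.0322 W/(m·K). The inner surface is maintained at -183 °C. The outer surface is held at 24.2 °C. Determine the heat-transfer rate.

Series thermal resistances, inner to outer:
  R_carbon steel = (1/0.327 − 1/0.363)/(4πk) = 0.3033/(4π·39.6) = 6.095×10^-4 K/W
  R_expanded polystyrene = (1/0.363 − 1/0.537)/(4πk) = 0.8926/(4π·0.0322) = 2.206 K/W
ΣR = 6.095×10^-4 + 2.206 = 2.207 K/W
Q = ΔT/ΣR = (-183 °C − 24.2 °C)/2.207 = -93.9 W
(Negative Q ⇒ heat flows inward; heat gain = 93.9 W.)

Q = 93.9 W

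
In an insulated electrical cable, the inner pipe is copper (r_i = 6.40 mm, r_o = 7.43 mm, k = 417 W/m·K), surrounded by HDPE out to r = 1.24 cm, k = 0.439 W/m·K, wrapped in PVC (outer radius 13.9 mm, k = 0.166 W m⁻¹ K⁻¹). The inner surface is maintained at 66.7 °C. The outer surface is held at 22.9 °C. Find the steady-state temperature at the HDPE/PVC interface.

Series thermal resistances, inner to outer:
  R'_copper = ln(0.00743/0.00640)/(2πk) = 0.1492/(2π·417) = 5.696×10^-5 m·K/W
  R'_HDPE = ln(0.0124/0.00743)/(2πk) = 0.5122/(2π·0.439) = 0.1857 m·K/W
  R'_PVC = ln(0.0139/0.0124)/(2πk) = 0.1142/(2π·0.166) = 0.1095 m·K/W
ΣR = 5.696×10^-5 + 0.1857 + 0.1095 = 0.2953 m·K/W
Q' = ΔT/ΣR = (66.7 °C − 22.9 °C)/0.2953 = 148.3 W/m
From the inner boundary to the HDPE/PVC interface, ΣR_partial = 0.1858 m·K/W.
T_interface = T_in − Q'·ΣR_partial = 66.7 °C − (148.3)(0.1858) = 39.1 °C

T = 39.1 °C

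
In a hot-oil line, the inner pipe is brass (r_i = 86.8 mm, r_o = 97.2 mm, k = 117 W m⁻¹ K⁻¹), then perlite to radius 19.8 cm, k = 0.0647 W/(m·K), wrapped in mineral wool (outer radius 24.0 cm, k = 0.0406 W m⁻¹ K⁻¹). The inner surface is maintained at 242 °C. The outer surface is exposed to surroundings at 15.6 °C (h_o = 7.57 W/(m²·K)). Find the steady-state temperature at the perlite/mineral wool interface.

T = 89.1 °C

Treat each layer as a resistance in series:
  R'_brass = ln(0.0972/0.0868)/(2πk) = 0.1132/(2π·117) = 1.539×10^-4 m·K/W
  R'_perlite = ln(0.198/0.0972)/(2πk) = 0.7115/(2π·0.0647) = 1.750 m·K/W
  R'_mineral wool = ln(0.240/0.198)/(2πk) = 0.1924/(2π·0.0406) = 0.7541 m·K/W
  R'_conv,out = 1/(2πr h) = 1/(2π·0.240·7.57) = 0.08760 m·K/W
ΣR = 1.539×10^-4 + 1.750 + 0.7541 + 0.08760 = 2.592 m·K/W
Q' = ΔT/ΣR = (242 °C − 15.6 °C)/2.592 = 87.35 W/m
From the inner boundary to the perlite/mineral wool interface, ΣR_partial = 1.750 m·K/W.
T_interface = T_in − Q'·ΣR_partial = 242 °C − (87.35)(1.750) = 89.1 °C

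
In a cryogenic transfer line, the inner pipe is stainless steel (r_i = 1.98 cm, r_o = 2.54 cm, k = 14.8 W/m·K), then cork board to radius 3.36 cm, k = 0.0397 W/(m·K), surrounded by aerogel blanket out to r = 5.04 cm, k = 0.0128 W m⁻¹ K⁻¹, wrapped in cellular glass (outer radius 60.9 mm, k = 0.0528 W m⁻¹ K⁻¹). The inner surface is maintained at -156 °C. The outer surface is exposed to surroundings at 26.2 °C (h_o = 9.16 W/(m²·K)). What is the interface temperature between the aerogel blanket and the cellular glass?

Resistance network (inner→outer):
  R'_stainless steel = ln(0.0254/0.0198)/(2πk) = 0.2491/(2π·14.8) = 0.002678 m·K/W
  R'_cork board = ln(0.0336/0.0254)/(2πk) = 0.2798/(2π·0.0397) = 1.122 m·K/W
  R'_aerogel blanket = ln(0.0504/0.0336)/(2πk) = 0.4055/(2π·0.0128) = 5.042 m·K/W
  R'_cellular glass = ln(0.0609/0.0504)/(2πk) = 0.1892/(2π·0.0528) = 0.5704 m·K/W
  R'_conv,out = 1/(2πr h) = 1/(2π·0.0609·9.16) = 0.2853 m·K/W
ΣR = 0.002678 + 1.122 + 5.042 + 0.5704 + 0.2853 = 7.022 m·K/W
Q' = ΔT/ΣR = (-156 °C − 26.2 °C)/7.022 = -25.95 W/m
From the inner boundary to the aerogel blanket/cellular glass interface, ΣR_partial = 6.167 m·K/W.
T_interface = T_in − Q'·ΣR_partial = -156 °C − (-25.95)(6.167) = 4.0 °C

T = 4.0 °C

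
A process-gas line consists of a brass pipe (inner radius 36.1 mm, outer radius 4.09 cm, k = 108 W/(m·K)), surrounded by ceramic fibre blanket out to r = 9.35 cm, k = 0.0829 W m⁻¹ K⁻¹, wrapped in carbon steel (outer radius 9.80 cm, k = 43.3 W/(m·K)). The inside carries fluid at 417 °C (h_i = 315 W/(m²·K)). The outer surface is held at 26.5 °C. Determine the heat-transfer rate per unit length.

Q' = 244 W/m

Series thermal resistances, inner to outer:
  R'_conv,in = 1/(2πr h) = 1/(2π·0.0361·315) = 0.01400 m·K/W
  R'_brass = ln(0.0409/0.0361)/(2πk) = 0.1248/(2π·108) = 1.840×10^-4 m·K/W
  R'_ceramic fibre blanket = ln(0.0935/0.0409)/(2πk) = 0.8268/(2π·0.0829) = 1.587 m·K/W
  R'_carbon steel = ln(0.0980/0.0935)/(2πk) = 0.04701/(2π·43.3) = 1.728×10^-4 m·K/W
ΣR = 0.01400 + 1.840×10^-4 + 1.587 + 1.728×10^-4 = 1.601 m·K/W
Q' = ΔT/ΣR = (417 °C − 26.5 °C)/1.601 = 244 W/m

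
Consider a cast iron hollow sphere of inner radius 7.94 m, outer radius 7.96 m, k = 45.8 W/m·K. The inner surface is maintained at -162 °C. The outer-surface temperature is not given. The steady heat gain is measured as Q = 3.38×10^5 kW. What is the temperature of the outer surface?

T_out = 23.8 °C

Series resistances:
  R_cast iron = (1/7.94 − 1/7.96)/(4πk) = 3.164×10^-4/(4π·45.8) = 5.498×10^-7 K/W
ΣR = 5.498×10^-7 K/W
ΔT = Q·ΣR = 3.38×10^8 × 5.498×10^-7 = 185.8 K
Heat flows inward, so T_out = T_in + ΔT = -162 + 185.8 = 23.8 °C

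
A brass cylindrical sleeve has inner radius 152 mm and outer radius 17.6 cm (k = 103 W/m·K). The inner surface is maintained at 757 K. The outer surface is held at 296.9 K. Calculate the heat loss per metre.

Q' = 2.03×10^6 W/m

Q' = 2πk·ΔT/ln(r₂/r₁) = 2π × 103 × 460.1 / ln(0.176/0.152) = 2.03×10^6 W/m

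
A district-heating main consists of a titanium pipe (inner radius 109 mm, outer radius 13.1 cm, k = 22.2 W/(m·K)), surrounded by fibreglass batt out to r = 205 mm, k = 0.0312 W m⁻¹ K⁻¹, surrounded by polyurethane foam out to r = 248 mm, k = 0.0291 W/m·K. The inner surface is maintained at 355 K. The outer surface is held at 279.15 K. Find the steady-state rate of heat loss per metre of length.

Treat each layer as a resistance in series:
  R'_titanium = ln(0.131/0.109)/(2πk) = 0.1838/(2π·22.2) = 0.001318 m·K/W
  R'_fibreglass batt = ln(0.205/0.131)/(2πk) = 0.4478/(2π·0.0312) = 2.284 m·K/W
  R'_polyurethane foam = ln(0.248/0.205)/(2πk) = 0.1904/(2π·0.0291) = 1.041 m·K/W
ΣR = 0.001318 + 2.284 + 1.041 = 3.326 m·K/W
Q' = ΔT/ΣR = (355 K − 279.15 K)/3.326 = 22.8 W/m

Q' = 22.8 W/m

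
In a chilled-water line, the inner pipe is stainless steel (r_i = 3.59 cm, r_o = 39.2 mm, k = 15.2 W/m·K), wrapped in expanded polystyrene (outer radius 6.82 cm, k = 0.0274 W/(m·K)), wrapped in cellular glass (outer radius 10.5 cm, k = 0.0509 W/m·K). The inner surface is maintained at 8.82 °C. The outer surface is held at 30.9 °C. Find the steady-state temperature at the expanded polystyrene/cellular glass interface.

T = 24.4 °C

Treat each layer as a resistance in series:
  R'_stainless steel = ln(0.0392/0.0359)/(2πk) = 0.08794/(2π·15.2) = 9.208×10^-4 m·K/W
  R'_expanded polystyrene = ln(0.0682/0.0392)/(2πk) = 0.5538/(2π·0.0274) = 3.217 m·K/W
  R'_cellular glass = ln(0.105/0.0682)/(2πk) = 0.4315/(2π·0.0509) = 1.349 m·K/W
ΣR = 9.208×10^-4 + 3.217 + 1.349 = 4.567 m·K/W
Q' = ΔT/ΣR = (8.82 °C − 30.9 °C)/4.567 = -4.835 W/m
From the inner boundary to the expanded polystyrene/cellular glass interface, ΣR_partial = 3.218 m·K/W.
T_interface = T_in − Q'·ΣR_partial = 8.82 °C − (-4.835)(3.218) = 24.4 °C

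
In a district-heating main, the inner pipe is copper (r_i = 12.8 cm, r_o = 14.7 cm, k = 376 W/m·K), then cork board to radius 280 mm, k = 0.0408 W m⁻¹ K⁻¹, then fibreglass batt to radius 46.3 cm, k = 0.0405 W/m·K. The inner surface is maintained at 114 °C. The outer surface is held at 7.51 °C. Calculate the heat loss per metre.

Q' = 23.7 W/m

Resistance network (inner→outer):
  R'_copper = ln(0.147/0.128)/(2πk) = 0.1384/(2π·376) = 5.858×10^-5 m·K/W
  R'_cork board = ln(0.280/0.147)/(2πk) = 0.6444/(2π·0.0408) = 2.514 m·K/W
  R'_fibreglass batt = ln(0.463/0.280)/(2πk) = 0.5029/(2π·0.0405) = 1.976 m·K/W
ΣR = 5.858×10^-5 + 2.514 + 1.976 = 4.490 m·K/W
Q' = ΔT/ΣR = (114 °C − 7.51 °C)/4.490 = 23.7 W/m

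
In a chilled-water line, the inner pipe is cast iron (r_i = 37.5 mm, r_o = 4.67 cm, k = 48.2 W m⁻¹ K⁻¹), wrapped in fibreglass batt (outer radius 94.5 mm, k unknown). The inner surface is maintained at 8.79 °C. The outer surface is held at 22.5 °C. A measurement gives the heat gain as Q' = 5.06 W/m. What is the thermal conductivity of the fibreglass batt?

k = 0.0414 W/m·K

ΣR = ΔT/Q' = |8.79 − 22.5|/5.06 = 2.709 m·K/W
Known resistances:
  R'_cast iron = ln(0.0467/0.0375)/(2πk) = 0.2194/(2π·48.2) = 7.245×10^-4 m·K/W
R_fibreglass batt = ΣR − ΣR_known = 2.709 − 7.245×10^-4 = 2.708 m·K/W
ln(r₂/r₁)/(2πk) = 2.708 ⇒ k = 0.7049/(2π·2.708) = 0.0414 W/m·K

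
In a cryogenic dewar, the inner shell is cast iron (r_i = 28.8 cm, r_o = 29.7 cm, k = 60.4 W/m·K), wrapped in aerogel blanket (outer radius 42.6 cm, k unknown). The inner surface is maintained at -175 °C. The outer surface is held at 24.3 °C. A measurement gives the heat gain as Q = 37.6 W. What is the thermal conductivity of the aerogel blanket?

ΣR = ΔT/Q = |-175 − 24.3|/37.6 = 5.301 K/W
Known resistances:
  R_cast iron = (1/0.288 − 1/0.297)/(4πk) = 0.1052/(4π·60.4) = 1.386×10^-4 K/W
R_aerogel blanket = ΣR − ΣR_known = 5.301 − 1.386×10^-4 = 5.301 K/W
(1/r₁−1/r₂)/(4πk) = 5.301 ⇒ k = 1.020/(4π·5.301) = 0.0153 W/m·K

k = 0.0153 W/m·K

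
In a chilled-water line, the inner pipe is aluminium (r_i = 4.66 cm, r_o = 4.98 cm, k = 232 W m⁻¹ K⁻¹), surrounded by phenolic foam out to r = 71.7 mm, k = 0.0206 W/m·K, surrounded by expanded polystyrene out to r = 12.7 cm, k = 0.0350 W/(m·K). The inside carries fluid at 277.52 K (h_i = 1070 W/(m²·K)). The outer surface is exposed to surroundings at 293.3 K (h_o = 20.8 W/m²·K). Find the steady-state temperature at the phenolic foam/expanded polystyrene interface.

Treat each layer as a resistance in series:
  R'_conv,in = 1/(2πr h) = 1/(2π·0.0466·1070) = 0.003192 m·K/W
  R'_aluminium = ln(0.0498/0.0466)/(2πk) = 0.06641/(2π·232) = 4.556×10^-5 m·K/W
  R'_phenolic foam = ln(0.0717/0.0498)/(2πk) = 0.3645/(2π·0.0206) = 2.816 m·K/W
  R'_expanded polystyrene = ln(0.127/0.0717)/(2πk) = 0.5717/(2π·0.0350) = 2.600 m·K/W
  R'_conv,out = 1/(2πr h) = 1/(2π·0.127·20.8) = 0.06025 m·K/W
ΣR = 0.003192 + 4.556×10^-5 + 2.816 + 2.600 + 0.06025 = 5.479 m·K/W
Q' = ΔT/ΣR = (277.52 K − 293.3 K)/5.479 = -2.880 W/m
From the inner boundary to the phenolic foam/expanded polystyrene interface, ΣR_partial = 2.819 m·K/W.
T_interface = T_in − Q'·ΣR_partial = 277.52 K − (-2.880)(2.819) = 285.6 K

T = 285.6 K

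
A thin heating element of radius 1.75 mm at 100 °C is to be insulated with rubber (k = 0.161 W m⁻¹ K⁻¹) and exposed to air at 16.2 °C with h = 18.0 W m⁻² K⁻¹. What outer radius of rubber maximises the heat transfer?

r_cr = 0.894 cm

For a cylinder, r_cr = k_ins/h = 0.161/18.0 = 0.00894 m = 0.894 cm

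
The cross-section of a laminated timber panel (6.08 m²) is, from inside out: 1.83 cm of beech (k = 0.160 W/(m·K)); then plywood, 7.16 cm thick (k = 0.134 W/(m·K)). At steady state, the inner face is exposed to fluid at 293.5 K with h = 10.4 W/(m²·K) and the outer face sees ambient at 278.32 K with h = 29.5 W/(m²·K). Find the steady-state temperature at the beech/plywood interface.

Series thermal resistances, inner to outer:
  R_conv,in = 1/(hA) = 1/(10.4·6.08) = 0.01581 K/W
  R_beech = L/(kA) = 0.0183/(0.160·6.08) = 0.01881 K/W
  R_plywood = L/(kA) = 0.0716/(0.134·6.08) = 0.08788 K/W
  R_conv,out = 1/(hA) = 1/(29.5·6.08) = 0.005575 K/W
ΣR = 0.01581 + 0.01881 + 0.08788 + 0.005575 = 0.1281 K/W
Q = ΔT/ΣR = (293.5 K − 278.32 K)/0.1281 = 118.5 W
From the inner boundary to the beech/plywood interface, ΣR_partial = 0.03462 K/W.
T_interface = T_in − Q·ΣR_partial = 293.5 K − (118.5)(0.03462) = 289.4 K

T = 289.4 K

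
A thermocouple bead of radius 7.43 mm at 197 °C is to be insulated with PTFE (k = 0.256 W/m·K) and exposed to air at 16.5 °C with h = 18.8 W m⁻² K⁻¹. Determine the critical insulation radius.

r_cr = 2.72 cm

For a sphere, r_cr = 2k_ins/h = 2·0.256/18.8 = 0.0272 m = 2.72 cm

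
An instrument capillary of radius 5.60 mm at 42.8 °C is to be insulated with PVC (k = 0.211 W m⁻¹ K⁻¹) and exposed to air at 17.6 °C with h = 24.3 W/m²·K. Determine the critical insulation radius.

For a cylinder, r_cr = k_ins/h = 0.211/24.3 = 0.00868 m = 0.868 cm

r_cr = 0.868 cm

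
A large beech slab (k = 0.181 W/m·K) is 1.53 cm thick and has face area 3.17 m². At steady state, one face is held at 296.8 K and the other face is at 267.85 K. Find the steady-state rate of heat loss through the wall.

Q = 1090 W

Q = kA·ΔT/L = 0.181 × 3.17 × |296.8 K − 267.85 K| / 0.0153 = 1090 W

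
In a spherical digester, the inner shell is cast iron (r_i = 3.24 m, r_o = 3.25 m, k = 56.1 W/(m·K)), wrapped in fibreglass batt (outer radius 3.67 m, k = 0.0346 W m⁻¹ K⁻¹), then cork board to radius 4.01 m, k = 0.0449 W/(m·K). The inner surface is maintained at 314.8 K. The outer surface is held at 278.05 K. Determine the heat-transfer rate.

Resistance network (inner→outer):
  R_cast iron = (1/3.24 − 1/3.25)/(4πk) = 9.497×10^-4/(4π·56.1) = 1.347×10^-6 K/W
  R_fibreglass batt = (1/3.25 − 1/3.67)/(4πk) = 0.03521/(4π·0.0346) = 0.08099 K/W
  R_cork board = (1/3.67 − 1/4.01)/(4πk) = 0.02310/(4π·0.0449) = 0.04095 K/W
ΣR = 1.347×10^-6 + 0.08099 + 0.04095 = 0.1219 K/W
Q = ΔT/ΣR = (314.8 K − 278.05 K)/0.1219 = 301 W

Q = 301 W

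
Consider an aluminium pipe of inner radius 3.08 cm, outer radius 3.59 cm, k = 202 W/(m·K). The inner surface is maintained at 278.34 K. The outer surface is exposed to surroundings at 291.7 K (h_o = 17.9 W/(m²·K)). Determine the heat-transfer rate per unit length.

Q' = 53.9 W/m

Treat each layer as a resistance in series:
  R'_aluminium = ln(0.0359/0.0308)/(2πk) = 0.1532/(2π·202) = 1.207×10^-4 m·K/W
  R'_conv,out = 1/(2πr h) = 1/(2π·0.0359·17.9) = 0.2477 m·K/W
ΣR = 1.207×10^-4 + 0.2477 = 0.2478 m·K/W
Q' = ΔT/ΣR = (278.34 K − 291.7 K)/0.2478 = -53.9 W/m
(Negative Q' ⇒ heat flows inward; heat gain = 53.9 W/m.)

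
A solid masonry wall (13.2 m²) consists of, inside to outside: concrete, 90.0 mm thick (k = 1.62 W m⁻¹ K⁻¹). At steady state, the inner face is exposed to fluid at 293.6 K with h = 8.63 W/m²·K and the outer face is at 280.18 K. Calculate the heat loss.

Q = 1030 W

Resistance network (inner→outer):
  R_conv,in = 1/(hA) = 1/(8.63·13.2) = 0.008778 K/W
  R_concrete = L/(kA) = 0.0900/(1.62·13.2) = 0.004209 K/W
ΣR = 0.008778 + 0.004209 = 0.01299 K/W
Q = ΔT/ΣR = (293.6 K − 280.18 K)/0.01299 = 1030 W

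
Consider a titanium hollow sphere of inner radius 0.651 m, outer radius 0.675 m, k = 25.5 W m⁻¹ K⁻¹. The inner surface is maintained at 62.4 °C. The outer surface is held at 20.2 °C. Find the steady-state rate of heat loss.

Q = 4πk·ΔT/(1/r₁ − 1/r₂) = 4π × 25.5 × 42.2 / (1/0.651 − 1/0.675) = 2.48×10^5 W

Q = 2.48×10^5 W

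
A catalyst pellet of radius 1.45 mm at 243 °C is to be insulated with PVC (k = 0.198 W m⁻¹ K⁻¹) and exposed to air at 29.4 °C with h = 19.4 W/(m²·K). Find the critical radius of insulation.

For a sphere, r_cr = 2k_ins/h = 2·0.198/19.4 = 0.0204 m = 2.04 cm

r_cr = 2.04 cm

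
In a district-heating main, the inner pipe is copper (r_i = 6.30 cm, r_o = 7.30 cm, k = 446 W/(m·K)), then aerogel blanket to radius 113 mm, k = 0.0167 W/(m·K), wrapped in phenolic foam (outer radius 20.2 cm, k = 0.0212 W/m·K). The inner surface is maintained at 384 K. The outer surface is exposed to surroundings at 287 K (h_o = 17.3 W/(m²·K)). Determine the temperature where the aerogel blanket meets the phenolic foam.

Resistance network (inner→outer):
  R'_copper = ln(0.0730/0.0630)/(2πk) = 0.1473/(2π·446) = 5.257×10^-5 m·K/W
  R'_aerogel blanket = ln(0.113/0.0730)/(2πk) = 0.4369/(2π·0.0167) = 4.164 m·K/W
  R'_phenolic foam = ln(0.202/0.113)/(2πk) = 0.5809/(2π·0.0212) = 4.361 m·K/W
  R'_conv,out = 1/(2πr h) = 1/(2π·0.202·17.3) = 0.04554 m·K/W
ΣR = 5.257×10^-5 + 4.164 + 4.361 + 0.04554 = 8.571 m·K/W
Q' = ΔT/ΣR = (384 K − 287 K)/8.571 = 11.32 W/m
From the inner boundary to the aerogel blanket/phenolic foam interface, ΣR_partial = 4.164 m·K/W.
T_interface = T_in − Q'·ΣR_partial = 384 K − (11.32)(4.164) = 336.9 K

T = 336.9 K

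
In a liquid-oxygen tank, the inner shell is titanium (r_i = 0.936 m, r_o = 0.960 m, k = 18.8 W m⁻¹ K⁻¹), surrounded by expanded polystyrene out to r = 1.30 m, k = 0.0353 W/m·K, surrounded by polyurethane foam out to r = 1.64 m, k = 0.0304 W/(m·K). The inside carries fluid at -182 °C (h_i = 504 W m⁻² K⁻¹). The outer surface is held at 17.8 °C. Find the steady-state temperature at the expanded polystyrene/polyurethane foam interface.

T = -63.0 °C

Treat each layer as a resistance in series:
  R_conv,in = 1/(4πr²h) = 1/(4π·0.936²·504) = 1.802×10^-4 K/W
  R_titanium = (1/0.936 − 1/0.960)/(4πk) = 0.02671/(4π·18.8) = 1.131×10^-4 K/W
  R_expanded polystyrene = (1/0.960 − 1/1.30)/(4πk) = 0.2724/(4π·0.0353) = 0.6142 K/W
  R_polyurethane foam = (1/1.30 − 1/1.64)/(4πk) = 0.1595/(4π·0.0304) = 0.4175 K/W
ΣR = 1.802×10^-4 + 1.131×10^-4 + 0.6142 + 0.4175 = 1.032 K/W
Q = ΔT/ΣR = (-182 °C − 17.8 °C)/1.032 = -193.6 W
From the inner boundary to the expanded polystyrene/polyurethane foam interface, ΣR_partial = 0.6145 K/W.
T_interface = T_in − Q·ΣR_partial = -182 °C − (-193.6)(0.6145) = -63.0 °C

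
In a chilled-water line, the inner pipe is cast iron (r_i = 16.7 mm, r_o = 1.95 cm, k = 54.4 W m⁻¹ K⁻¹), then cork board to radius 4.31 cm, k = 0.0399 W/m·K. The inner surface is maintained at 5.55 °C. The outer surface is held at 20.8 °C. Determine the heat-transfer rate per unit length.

Treat each layer as a resistance in series:
  R'_cast iron = ln(0.0195/0.0167)/(2πk) = 0.1550/(2π·54.4) = 4.535×10^-4 m·K/W
  R'_cork board = ln(0.0431/0.0195)/(2πk) = 0.7931/(2π·0.0399) = 3.164 m·K/W
ΣR = 4.535×10^-4 + 3.164 = 3.164 m·K/W
Q' = ΔT/ΣR = (5.55 °C − 20.8 °C)/3.164 = -4.82 W/m
(Negative Q' ⇒ heat flows inward; heat gain = 4.82 W/m.)

Q' = 4.82 W/m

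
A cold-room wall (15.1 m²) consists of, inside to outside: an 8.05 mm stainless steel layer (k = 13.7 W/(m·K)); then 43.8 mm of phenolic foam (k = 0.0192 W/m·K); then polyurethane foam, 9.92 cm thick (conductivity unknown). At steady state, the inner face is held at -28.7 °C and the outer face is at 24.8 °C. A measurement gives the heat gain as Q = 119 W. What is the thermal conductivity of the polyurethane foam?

k = 0.0220 W/m·K

ΣR = ΔT/Q = |-28.7 − 24.8|/119 = 0.4496 K/W
Known resistances:
  R_stainless steel = L/(kA) = 0.00805/(13.7·15.1) = 3.891×10^-5 K/W
  R_phenolic foam = L/(kA) = 0.0438/(0.0192·15.1) = 0.1511 K/W
R_polyurethane foam = ΣR − ΣR_known = 0.4496 − 0.1511 = 0.2985 K/W
L/(kA) = 0.2985 ⇒ k = 0.0992/(0.2985·15.1) = 0.0220 W/m·K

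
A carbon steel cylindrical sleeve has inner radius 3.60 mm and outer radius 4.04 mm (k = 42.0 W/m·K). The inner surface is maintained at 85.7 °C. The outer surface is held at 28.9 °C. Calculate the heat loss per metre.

Q' = 2πk·ΔT/ln(r₂/r₁) = 2π × 42.0 × 56.8 / ln(0.00404/0.00360) = 1.30×10^5 W/m

Q' = 130 kW/m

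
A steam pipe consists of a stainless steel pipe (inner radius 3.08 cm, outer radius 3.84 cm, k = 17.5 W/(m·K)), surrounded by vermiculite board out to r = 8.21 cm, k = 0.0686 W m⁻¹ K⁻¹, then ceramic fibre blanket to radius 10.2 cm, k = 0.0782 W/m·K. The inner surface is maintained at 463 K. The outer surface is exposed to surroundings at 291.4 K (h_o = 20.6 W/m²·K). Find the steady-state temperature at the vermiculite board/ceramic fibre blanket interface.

T = 330.3 K

Series thermal resistances, inner to outer:
  R'_stainless steel = ln(0.0384/0.0308)/(2πk) = 0.2205/(2π·17.5) = 0.002006 m·K/W
  R'_vermiculite board = ln(0.0821/0.0384)/(2πk) = 0.7599/(2π·0.0686) = 1.763 m·K/W
  R'_ceramic fibre blanket = ln(0.102/0.0821)/(2πk) = 0.2170/(2π·0.0782) = 0.4417 m·K/W
  R'_conv,out = 1/(2πr h) = 1/(2π·0.102·20.6) = 0.07574 m·K/W
ΣR = 0.002006 + 1.763 + 0.4417 + 0.07574 = 2.282 m·K/W
Q' = ΔT/ΣR = (463 K − 291.4 K)/2.282 = 75.20 W/m
From the inner boundary to the vermiculite board/ceramic fibre blanket interface, ΣR_partial = 1.765 m·K/W.
T_interface = T_in − Q'·ΣR_partial = 463 K − (75.20)(1.765) = 330.3 K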